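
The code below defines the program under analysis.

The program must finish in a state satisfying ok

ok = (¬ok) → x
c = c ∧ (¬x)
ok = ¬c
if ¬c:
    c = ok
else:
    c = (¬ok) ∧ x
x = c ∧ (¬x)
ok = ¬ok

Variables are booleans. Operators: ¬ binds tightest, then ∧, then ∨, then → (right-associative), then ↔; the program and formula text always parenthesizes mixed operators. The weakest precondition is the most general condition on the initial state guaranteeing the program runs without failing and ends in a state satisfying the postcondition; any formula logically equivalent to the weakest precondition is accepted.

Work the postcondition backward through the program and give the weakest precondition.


Working backward. After the program, ok must hold.
Before ok := ¬ok: ¬ok
Before x := c ∧ (¬x): ¬ok
Then branch requires ¬ok; else branch requires ¬ok.
Before the if: ((¬c) → (¬ok)) ∧ (c → (¬ok))
Before ok := ¬c: (¬c) → c
Before c := c ∧ (¬x): (¬(c ∧ (¬x))) → (c ∧ (¬x))
Before ok := (¬ok) → x: (¬(c ∧ (¬x))) → (c ∧ (¬x))
Answer: WP = (¬(c ∧ (¬x))) → (c ∧ (¬x))


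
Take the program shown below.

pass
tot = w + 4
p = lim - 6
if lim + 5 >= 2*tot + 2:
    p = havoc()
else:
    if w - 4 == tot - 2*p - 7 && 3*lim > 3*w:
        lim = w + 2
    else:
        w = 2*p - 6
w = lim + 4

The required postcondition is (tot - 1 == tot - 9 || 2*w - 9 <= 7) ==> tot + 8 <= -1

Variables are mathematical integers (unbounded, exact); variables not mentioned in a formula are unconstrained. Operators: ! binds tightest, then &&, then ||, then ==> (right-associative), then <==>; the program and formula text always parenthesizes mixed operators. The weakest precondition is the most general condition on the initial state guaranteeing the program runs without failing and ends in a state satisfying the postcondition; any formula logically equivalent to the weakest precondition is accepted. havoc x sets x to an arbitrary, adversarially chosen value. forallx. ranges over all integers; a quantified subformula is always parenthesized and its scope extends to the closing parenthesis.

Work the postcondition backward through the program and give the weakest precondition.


Working backward. After the program, the postcondition (tot - 1 == tot - 9 || 2*w - 9 <= 7) ==> tot + 8 <= -1 must hold; in canonical form it is 2*w <= 16 ==> tot <= -9.
Before w := lim + 4: 2*lim <= 8 ==> tot <= -9
Then branch requires 2*lim <= 8 ==> tot <= -9; else branch requires ((2*p + w == tot - 3 && 3*lim > 3*w) ==> (2*w <= 4 ==> tot <= -9)) && ((!(2*p + w == tot - 3 && 3*lim > 3*w)) ==> (2*lim <= 8 ==> tot <= -9)).
Before the if: (lim >= 2*tot - 3 ==> (2*lim <= 8 ==> tot <= -9)) && ((!(lim >= 2*tot - 3)) ==> (((2*p + w == tot - 3 && 3*lim > 3*w) ==> (2*w <= 4 ==> tot <= -9)) && ((!(2*p + w == tot - 3 && 3*lim > 3*w)) ==> (2*lim <= 8 ==> tot <= -9))))
Before p := lim - 6: (lim >= 2*tot - 3 ==> (2*lim <= 8 ==> tot <= -9)) && ((!(lim >= 2*tot - 3)) ==> (((2*lim + w == tot + 9 && 3*lim > 3*w) ==> (2*w <= 4 ==> tot <= -9)) && ((!(2*lim + w == tot + 9 && 3*lim > 3*w)) ==> (2*lim <= 8 ==> tot <= -9))))
Before tot := w + 4: (lim >= 2*w + 5 ==> (2*lim <= 8 ==> w <= -13)) && ((!(lim >= 2*w + 5)) ==> (((2*lim == 13 && 3*lim > 3*w) ==> (2*w <= 4 ==> w <= -13)) && ((!(2*lim == 13 && 3*lim > 3*w)) ==> (2*lim <= 8 ==> w <= -13))))
Before skip: (lim >= 2*w + 5 ==> (2*lim <= 8 ==> w <= -13)) && ((!(lim >= 2*w + 5)) ==> (((2*lim == 13 && 3*lim > 3*w) ==> (2*w <= 4 ==> w <= -13)) && ((!(2*lim == 13 && 3*lim > 3*w)) ==> (2*lim <= 8 ==> w <= -13))))
Answer: WP = (lim >= 2*w + 5 ==> (2*lim <= 8 ==> w <= -13)) && ((!(lim >= 2*w + 5)) ==> (((2*lim == 13 && 3*lim > 3*w) ==> (2*w <= 4 ==> w <= -13)) && ((!(2*lim == 13 && 3*lim > 3*w)) ==> (2*lim <= 8 ==> w <= -13))))


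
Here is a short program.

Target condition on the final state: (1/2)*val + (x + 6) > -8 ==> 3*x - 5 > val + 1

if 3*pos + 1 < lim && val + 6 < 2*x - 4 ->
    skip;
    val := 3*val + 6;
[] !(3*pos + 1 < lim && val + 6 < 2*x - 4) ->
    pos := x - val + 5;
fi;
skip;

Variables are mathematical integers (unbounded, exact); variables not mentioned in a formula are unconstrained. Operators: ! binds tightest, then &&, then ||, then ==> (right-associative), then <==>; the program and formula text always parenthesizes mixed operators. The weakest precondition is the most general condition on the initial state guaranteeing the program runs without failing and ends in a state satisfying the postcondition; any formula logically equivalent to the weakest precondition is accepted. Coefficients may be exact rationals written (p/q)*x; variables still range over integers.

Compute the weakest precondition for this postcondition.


Working backward. After the program, the postcondition (1/2)*val + (x + 6) > -8 ==> 3*x - 5 > val + 1 must hold; in canonical form it is (1/2)*val + x > -14 ==> 3*x > val + 6.
Before skip: (1/2)*val + x > -14 ==> 3*x > val + 6
Then branch requires (3/2)*val + x > -17 ==> 3*x > 3*val + 12; else branch requires (1/2)*val + x > -14 ==> 3*x > val + 6.
Before the if: ((3*pos < lim - 1 && val < 2*x - 10) ==> ((3/2)*val + x > -17 ==> 3*x > 3*val + 12)) && ((!(3*pos < lim - 1 && val < 2*x - 10)) ==> ((1/2)*val + x > -14 ==> 3*x > val + 6))
Answer: WP = ((3*pos < lim - 1 && val < 2*x - 10) ==> ((3/2)*val + x > -17 ==> 3*x > 3*val + 12)) && ((!(3*pos < lim - 1 && val < 2*x - 10)) ==> ((1/2)*val + x > -14 ==> 3*x > val + 6))


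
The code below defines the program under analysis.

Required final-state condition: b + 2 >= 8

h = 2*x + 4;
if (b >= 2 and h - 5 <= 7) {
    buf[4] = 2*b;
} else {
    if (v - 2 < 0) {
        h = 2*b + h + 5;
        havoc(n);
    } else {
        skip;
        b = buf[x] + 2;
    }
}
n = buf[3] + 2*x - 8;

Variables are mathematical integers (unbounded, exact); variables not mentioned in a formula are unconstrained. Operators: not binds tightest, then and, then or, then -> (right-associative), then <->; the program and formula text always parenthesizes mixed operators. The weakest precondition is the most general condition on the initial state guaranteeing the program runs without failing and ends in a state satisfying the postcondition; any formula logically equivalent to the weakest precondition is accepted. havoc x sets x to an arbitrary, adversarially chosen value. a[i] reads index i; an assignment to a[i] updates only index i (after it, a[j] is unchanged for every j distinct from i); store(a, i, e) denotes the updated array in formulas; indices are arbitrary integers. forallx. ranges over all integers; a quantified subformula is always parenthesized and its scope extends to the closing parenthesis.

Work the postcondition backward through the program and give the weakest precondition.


Working backward. After the program, the postcondition b + 2 >= 8 must hold; in canonical form it is b >= 6.
Before n := buf[3] + 2*x - 8: b >= 6
Then branch requires b >= 6; else branch requires (v < 2 -> b >= 6) and ((not (v < 2)) -> buf[x] >= 4).
Before the if: ((b >= 2 and h <= 12) -> b >= 6) and ((not (b >= 2 and h <= 12)) -> ((v < 2 -> b >= 6) and ((not (v < 2)) -> buf[x] >= 4)))
Before h := 2*x + 4: ((b >= 2 and 2*x <= 8) -> b >= 6) and ((not (b >= 2 and 2*x <= 8)) -> ((v < 2 -> b >= 6) and ((not (v < 2)) -> buf[x] >= 4)))
Answer: WP = ((b >= 2 and 2*x <= 8) -> b >= 6) and ((not (b >= 2 and 2*x <= 8)) -> ((v < 2 -> b >= 6) and ((not (v < 2)) -> buf[x] >= 4)))


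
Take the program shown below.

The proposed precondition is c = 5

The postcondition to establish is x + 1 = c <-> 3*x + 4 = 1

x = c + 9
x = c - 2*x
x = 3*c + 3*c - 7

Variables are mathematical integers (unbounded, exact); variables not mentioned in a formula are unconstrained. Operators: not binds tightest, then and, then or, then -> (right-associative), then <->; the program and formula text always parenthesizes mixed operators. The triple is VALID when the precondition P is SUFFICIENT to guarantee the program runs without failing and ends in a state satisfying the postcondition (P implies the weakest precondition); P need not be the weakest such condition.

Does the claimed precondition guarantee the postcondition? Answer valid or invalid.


Working backward. After the program, the postcondition x + 1 = c <-> 3*x + 4 = 1 must hold; in canonical form it is x = c - 1 <-> 3*x = -3.
Before x := 3*c + 3*c - 7: 5*c = 6 <-> 18*c = 18
Before x := c - 2*x: 5*c = 6 <-> 18*c = 18
Before x := c + 9: 5*c = 6 <-> 18*c = 18
The weakest precondition is 5*c = 6 <-> 18*c = 18.
Check whether c = 5 implies it.
Every state satisfying the precondition satisfies the weakest precondition: the implication holds.
Answer: valid


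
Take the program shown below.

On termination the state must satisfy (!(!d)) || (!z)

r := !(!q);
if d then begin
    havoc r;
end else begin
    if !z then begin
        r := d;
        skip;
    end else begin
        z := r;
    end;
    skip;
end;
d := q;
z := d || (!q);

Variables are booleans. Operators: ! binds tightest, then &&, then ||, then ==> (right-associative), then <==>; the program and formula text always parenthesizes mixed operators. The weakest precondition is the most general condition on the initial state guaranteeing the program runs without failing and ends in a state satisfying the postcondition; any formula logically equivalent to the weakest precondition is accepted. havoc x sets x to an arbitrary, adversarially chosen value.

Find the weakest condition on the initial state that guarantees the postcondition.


Working backward. After the program, the postcondition (!(!d)) || (!z) must hold; in canonical form it is d || (!z).
Before z := d || (!q): d || (!(d || (!q)))
Before d := q: q
Then branch requires q; else branch requires ((!z) ==> q) && (z ==> q).
Before the if: (d ==> q) && ((!d) ==> (((!z) ==> q) && (z ==> q)))
Before r := !(!q): (d ==> q) && ((!d) ==> (((!z) ==> q) && (z ==> q)))
Answer: WP = (d ==> q) && ((!d) ==> (((!z) ==> q) && (z ==> q)))


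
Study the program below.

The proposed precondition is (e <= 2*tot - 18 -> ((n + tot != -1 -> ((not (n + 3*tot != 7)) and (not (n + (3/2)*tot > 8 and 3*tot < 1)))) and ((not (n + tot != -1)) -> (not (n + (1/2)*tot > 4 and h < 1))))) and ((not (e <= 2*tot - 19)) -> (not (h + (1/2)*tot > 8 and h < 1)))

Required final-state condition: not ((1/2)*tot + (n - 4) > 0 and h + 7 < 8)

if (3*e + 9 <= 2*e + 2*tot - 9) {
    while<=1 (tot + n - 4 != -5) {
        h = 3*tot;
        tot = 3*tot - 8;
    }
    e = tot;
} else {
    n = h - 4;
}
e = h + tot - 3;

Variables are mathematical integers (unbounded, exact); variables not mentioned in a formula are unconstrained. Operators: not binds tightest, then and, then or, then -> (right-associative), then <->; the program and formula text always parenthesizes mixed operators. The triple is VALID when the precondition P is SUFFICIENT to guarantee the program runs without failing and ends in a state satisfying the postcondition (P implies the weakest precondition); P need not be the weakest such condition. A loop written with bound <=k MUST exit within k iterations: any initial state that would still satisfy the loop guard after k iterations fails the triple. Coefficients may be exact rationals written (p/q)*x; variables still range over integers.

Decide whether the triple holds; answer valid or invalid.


Working backward. After the program, the postcondition not ((1/2)*tot + (n - 4) > 0 and h + 7 < 8) must hold; in canonical form it is not (n + (1/2)*tot > 4 and h < 1).
Before e := h + tot - 3: not (n + (1/2)*tot > 4 and h < 1)
Then branch requires (n + tot != -1 -> ((not (n + 3*tot != 7)) and (not (n + (3/2)*tot > 8 and 3*tot < 1)))) and ((not (n + tot != -1)) -> (not (n + (1/2)*tot > 4 and h < 1))); else branch requires not (h + (1/2)*tot > 8 and h < 1).
Before the if: (e <= 2*tot - 18 -> ((n + tot != -1 -> ((not (n + 3*tot != 7)) and (not (n + (3/2)*tot > 8 and 3*tot < 1)))) and ((not (n + tot != -1)) -> (not (n + (1/2)*tot > 4 and h < 1))))) and ((not (e <= 2*tot - 18)) -> (not (h + (1/2)*tot > 8 and h < 1)))
The weakest precondition is (e <= 2*tot - 18 -> ((n + tot != -1 -> ((not (n + 3*tot != 7)) and (not (n + (3/2)*tot > 8 and 3*tot < 1)))) and ((not (n + tot != -1)) -> (not (n + (1/2)*tot > 4 and h < 1))))) and ((not (e <= 2*tot - 18)) -> (not (h + (1/2)*tot > 8 and h < 1))).
Check whether (e <= 2*tot - 18 -> ((n + tot != -1 -> ((not (n + 3*tot != 7)) and (not (n + (3/2)*tot > 8 and 3*tot < 1)))) and ((not (n + tot != -1)) -> (not (n + (1/2)*tot > 4 and h < 1))))) and ((not (e <= 2*tot - 19)) -> (not (h + (1/2)*tot > 8 and h < 1))) implies it.
Every state satisfying the precondition satisfies the weakest precondition: the implication holds.
Answer: valid


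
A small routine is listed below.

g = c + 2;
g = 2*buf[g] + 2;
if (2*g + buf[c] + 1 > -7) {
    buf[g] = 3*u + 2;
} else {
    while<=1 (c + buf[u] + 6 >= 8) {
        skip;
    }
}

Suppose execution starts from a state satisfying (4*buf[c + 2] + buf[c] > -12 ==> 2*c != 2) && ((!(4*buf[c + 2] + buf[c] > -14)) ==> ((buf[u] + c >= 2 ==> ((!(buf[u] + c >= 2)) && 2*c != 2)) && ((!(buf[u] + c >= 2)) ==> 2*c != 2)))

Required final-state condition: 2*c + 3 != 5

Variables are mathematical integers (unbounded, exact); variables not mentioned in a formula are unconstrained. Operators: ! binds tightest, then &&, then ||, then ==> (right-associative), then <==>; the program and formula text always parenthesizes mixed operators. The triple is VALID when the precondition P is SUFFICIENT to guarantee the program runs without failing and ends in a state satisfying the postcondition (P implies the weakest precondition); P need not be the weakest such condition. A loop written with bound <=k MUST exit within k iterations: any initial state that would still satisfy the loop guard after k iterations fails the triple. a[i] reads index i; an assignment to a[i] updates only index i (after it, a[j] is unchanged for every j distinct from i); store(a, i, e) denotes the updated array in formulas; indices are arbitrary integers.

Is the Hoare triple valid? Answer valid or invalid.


Working backward. After the program, the postcondition 2*c + 3 != 5 must hold; in canonical form it is 2*c != 2.
Then branch requires 2*c != 2; else branch requires (buf[u] + c >= 2 ==> ((!(buf[u] + c >= 2)) && 2*c != 2)) && ((!(buf[u] + c >= 2)) ==> 2*c != 2).
Before the if: (buf[c] + 2*g > -8 ==> 2*c != 2) && ((!(buf[c] + 2*g > -8)) ==> ((buf[u] + c >= 2 ==> ((!(buf[u] + c >= 2)) && 2*c != 2)) && ((!(buf[u] + c >= 2)) ==> 2*c != 2)))
Before g := 2*buf[g] + 2: (buf[c] + 4*buf[g] > -12 ==> 2*c != 2) && ((!(buf[c] + 4*buf[g] > -12)) ==> ((buf[u] + c >= 2 ==> ((!(buf[u] + c >= 2)) && 2*c != 2)) && ((!(buf[u] + c >= 2)) ==> 2*c != 2)))
Before g := c + 2: (4*buf[c + 2] + buf[c] > -12 ==> 2*c != 2) && ((!(4*buf[c + 2] + buf[c] > -12)) ==> ((buf[u] + c >= 2 ==> ((!(buf[u] + c >= 2)) && 2*c != 2)) && ((!(buf[u] + c >= 2)) ==> 2*c != 2)))
The weakest precondition is (4*buf[c + 2] + buf[c] > -12 ==> 2*c != 2) && ((!(4*buf[c + 2] + buf[c] > -12)) ==> ((buf[u] + c >= 2 ==> ((!(buf[u] + c >= 2)) && 2*c != 2)) && ((!(buf[u] + c >= 2)) ==> 2*c != 2))).
Check whether (4*buf[c + 2] + buf[c] > -12 ==> 2*c != 2) && ((!(4*buf[c + 2] + buf[c] > -14)) ==> ((buf[u] + c >= 2 ==> ((!(buf[u] + c >= 2)) && 2*c != 2)) && ((!(buf[u] + c >= 2)) ==> 2*c != 2))) implies it.
Countermodel: at the initial state buf = {[-15521] = -28172, [-15519] = 7040, [5] = 15523, elsewhere 15523}, c = -15521, u = 5, the precondition holds but the weakest precondition fails.
Answer: invalid


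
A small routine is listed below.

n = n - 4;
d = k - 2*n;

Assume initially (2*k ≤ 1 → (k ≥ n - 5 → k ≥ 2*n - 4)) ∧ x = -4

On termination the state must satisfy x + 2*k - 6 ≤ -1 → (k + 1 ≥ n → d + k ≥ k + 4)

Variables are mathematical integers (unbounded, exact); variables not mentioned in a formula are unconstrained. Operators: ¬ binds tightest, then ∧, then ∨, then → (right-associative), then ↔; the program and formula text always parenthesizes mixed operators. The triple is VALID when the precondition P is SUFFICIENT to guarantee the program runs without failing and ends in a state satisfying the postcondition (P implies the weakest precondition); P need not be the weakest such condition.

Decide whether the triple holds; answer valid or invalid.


Working backward. After the program, the postcondition x + 2*k - 6 ≤ -1 → (k + 1 ≥ n → d + k ≥ k + 4) must hold; in canonical form it is 2*k + x ≤ 5 → (k ≥ n - 1 → d ≥ 4).
Before d := k - 2*n: 2*k + x ≤ 5 → (k ≥ n - 1 → k ≥ 2*n + 4)
Before n := n - 4: 2*k + x ≤ 5 → (k ≥ n - 5 → k ≥ 2*n - 4)
The weakest precondition is 2*k + x ≤ 5 → (k ≥ n - 5 → k ≥ 2*n - 4).
Check whether (2*k ≤ 1 → (k ≥ n - 5 → k ≥ 2*n - 4)) ∧ x = -4 implies it.
Countermodel: at the initial state k = 1, n = 3, x = -4, the precondition holds but the weakest precondition fails.
Answer: invalid


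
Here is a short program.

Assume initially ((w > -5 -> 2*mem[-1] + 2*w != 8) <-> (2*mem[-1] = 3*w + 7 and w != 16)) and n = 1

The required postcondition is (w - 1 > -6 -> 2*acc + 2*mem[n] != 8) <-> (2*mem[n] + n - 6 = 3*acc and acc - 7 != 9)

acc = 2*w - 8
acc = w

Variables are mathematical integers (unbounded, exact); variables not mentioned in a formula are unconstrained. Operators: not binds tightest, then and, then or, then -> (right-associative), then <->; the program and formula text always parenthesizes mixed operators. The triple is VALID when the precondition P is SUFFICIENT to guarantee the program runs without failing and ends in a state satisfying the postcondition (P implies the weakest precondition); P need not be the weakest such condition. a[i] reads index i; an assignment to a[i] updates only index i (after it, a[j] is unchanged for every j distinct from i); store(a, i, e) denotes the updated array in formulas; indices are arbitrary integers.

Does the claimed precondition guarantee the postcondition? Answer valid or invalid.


Working backward. After the program, the postcondition (w - 1 > -6 -> 2*acc + 2*mem[n] != 8) <-> (2*mem[n] + n - 6 = 3*acc and acc - 7 != 9) must hold; in canonical form it is (w > -5 -> 2*mem[n] + 2*acc != 8) <-> (2*mem[n] + n = 3*acc + 6 and acc != 16).
Before acc := w: (w > -5 -> 2*mem[n] + 2*w != 8) <-> (2*mem[n] + n = 3*w + 6 and w != 16)
Before acc := 2*w - 8: (w > -5 -> 2*mem[n] + 2*w != 8) <-> (2*mem[n] + n = 3*w + 6 and w != 16)
The weakest precondition is (w > -5 -> 2*mem[n] + 2*w != 8) <-> (2*mem[n] + n = 3*w + 6 and w != 16).
Check whether ((w > -5 -> 2*mem[-1] + 2*w != 8) <-> (2*mem[-1] = 3*w + 7 and w != 16)) and n = 1 implies it.
Countermodel: at the initial state mem = {[-1] = 4, [1] = 3, elsewhere 4}, n = 1, w = 0, the precondition holds but the weakest precondition fails.
Answer: invalid


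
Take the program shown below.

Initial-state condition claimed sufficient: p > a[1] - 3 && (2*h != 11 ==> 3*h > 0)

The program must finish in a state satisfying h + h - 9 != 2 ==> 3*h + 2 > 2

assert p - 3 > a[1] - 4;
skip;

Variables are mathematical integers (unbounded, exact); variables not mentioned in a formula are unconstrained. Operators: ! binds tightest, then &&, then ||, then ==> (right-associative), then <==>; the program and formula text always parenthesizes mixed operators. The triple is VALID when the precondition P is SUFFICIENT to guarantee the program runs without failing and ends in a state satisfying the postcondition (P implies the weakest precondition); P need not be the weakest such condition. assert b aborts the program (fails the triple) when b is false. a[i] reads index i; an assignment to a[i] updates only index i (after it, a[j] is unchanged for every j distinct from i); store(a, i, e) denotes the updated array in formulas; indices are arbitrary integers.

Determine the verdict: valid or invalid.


Working backward. After the program, the postcondition h + h - 9 != 2 ==> 3*h + 2 > 2 must hold; in canonical form it is 2*h != 11 ==> 3*h > 0.
Before skip: 2*h != 11 ==> 3*h > 0
Before assert p - 3 > a[1] - 4: p > a[1] - 1 && (2*h != 11 ==> 3*h > 0)
The weakest precondition is p > a[1] - 1 && (2*h != 11 ==> 3*h > 0).
Check whether p > a[1] - 3 && (2*h != 11 ==> 3*h > 0) implies it.
Countermodel: at the initial state a = {[1] = 1, elsewhere 1}, h = 1, p = 0, the precondition holds but the weakest precondition fails.
Answer: invalid


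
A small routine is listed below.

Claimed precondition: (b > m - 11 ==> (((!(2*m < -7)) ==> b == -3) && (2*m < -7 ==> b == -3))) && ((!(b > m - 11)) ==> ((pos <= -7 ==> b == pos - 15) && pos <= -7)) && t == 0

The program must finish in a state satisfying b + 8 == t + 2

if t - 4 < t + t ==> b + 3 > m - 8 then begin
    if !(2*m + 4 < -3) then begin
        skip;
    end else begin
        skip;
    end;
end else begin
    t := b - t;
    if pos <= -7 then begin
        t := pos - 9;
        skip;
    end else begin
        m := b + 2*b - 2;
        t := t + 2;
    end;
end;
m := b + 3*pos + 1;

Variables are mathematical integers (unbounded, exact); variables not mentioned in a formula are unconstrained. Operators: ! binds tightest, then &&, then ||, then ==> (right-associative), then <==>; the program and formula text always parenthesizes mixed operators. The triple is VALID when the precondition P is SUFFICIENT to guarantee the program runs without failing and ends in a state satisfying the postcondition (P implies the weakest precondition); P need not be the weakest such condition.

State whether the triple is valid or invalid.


Working backward. After the program, the postcondition b + 8 == t + 2 must hold; in canonical form it is b == t - 6.
Before m := b + 3*pos + 1: b == t - 6
Then branch requires ((!(2*m < -7)) ==> b == t - 6) && (2*m < -7 ==> b == t - 6); else branch requires (pos <= -7 ==> b == pos - 15) && ((!(pos <= -7)) ==> t == -4).
Before the if: ((t > -4 ==> b > m - 11) ==> (((!(2*m < -7)) ==> b == t - 6) && (2*m < -7 ==> b == t - 6))) && ((!(t > -4 ==> b > m - 11)) ==> ((pos <= -7 ==> b == pos - 15) && ((!(pos <= -7)) ==> t == -4)))
The weakest precondition is ((t > -4 ==> b > m - 11) ==> (((!(2*m < -7)) ==> b == t - 6) && (2*m < -7 ==> b == t - 6))) && ((!(t > -4 ==> b > m - 11)) ==> ((pos <= -7 ==> b == pos - 15) && ((!(pos <= -7)) ==> t == -4))).
Check whether (b > m - 11 ==> (((!(2*m < -7)) ==> b == -3) && (2*m < -7 ==> b == -3))) && ((!(b > m - 11)) ==> ((pos <= -7 ==> b == pos - 15) && pos <= -7)) && t == 0 implies it.
Countermodel: at the initial state b = -3, m = 0, pos = 0, t = 0, the precondition holds but the weakest precondition fails.
Answer: invalid


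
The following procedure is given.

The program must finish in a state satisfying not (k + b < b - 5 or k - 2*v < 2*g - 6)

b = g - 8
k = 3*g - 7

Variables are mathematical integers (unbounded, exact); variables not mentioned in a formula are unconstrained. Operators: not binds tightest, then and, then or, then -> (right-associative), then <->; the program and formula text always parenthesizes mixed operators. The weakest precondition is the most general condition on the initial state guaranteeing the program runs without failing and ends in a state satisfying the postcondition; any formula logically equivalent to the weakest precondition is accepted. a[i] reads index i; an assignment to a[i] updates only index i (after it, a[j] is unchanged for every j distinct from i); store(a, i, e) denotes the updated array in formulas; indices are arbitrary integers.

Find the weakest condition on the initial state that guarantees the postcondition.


Working backward. After the program, the postcondition not (k + b < b - 5 or k - 2*v < 2*g - 6) must hold; in canonical form it is not (k < -5 or k < 2*g + 2*v - 6).
Before k := 3*g - 7: not (3*g < 2 or g < 2*v + 1)
Before b := g - 8: not (3*g < 2 or g < 2*v + 1)
Answer: WP = not (3*g < 2 or g < 2*v + 1)


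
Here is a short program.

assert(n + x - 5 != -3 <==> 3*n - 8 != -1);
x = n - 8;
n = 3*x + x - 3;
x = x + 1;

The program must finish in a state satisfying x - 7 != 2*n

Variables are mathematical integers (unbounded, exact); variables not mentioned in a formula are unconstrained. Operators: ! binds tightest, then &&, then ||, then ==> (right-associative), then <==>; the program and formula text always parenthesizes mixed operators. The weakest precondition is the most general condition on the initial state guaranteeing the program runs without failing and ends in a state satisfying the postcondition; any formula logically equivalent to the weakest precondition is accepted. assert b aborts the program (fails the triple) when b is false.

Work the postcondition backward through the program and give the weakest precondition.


Working backward. After the program, the postcondition x - 7 != 2*n must hold; in canonical form it is x != 2*n + 7.
Before x := x + 1: x != 2*n + 6
Before n := 3*x + x - 3: 7*x != 0
Before x := n - 8: 7*n != 56
Before assert n + x - 5 != -3 <==> 3*n - 8 != -1: (n + x != 2 <==> 3*n != 7) && 7*n != 56
Answer: WP = (n + x != 2 <==> 3*n != 7) && 7*n != 56


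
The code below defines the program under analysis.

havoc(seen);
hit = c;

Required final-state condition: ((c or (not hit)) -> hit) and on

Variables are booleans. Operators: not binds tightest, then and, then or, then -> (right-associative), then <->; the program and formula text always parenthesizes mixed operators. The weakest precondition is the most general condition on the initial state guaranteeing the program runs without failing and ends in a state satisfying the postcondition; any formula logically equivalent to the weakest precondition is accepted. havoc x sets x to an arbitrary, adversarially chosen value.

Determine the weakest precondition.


Working backward. After the program, ((c or (not hit)) -> hit) and on must hold.
Before hit := c: c and on
Before havoc seen: c and on
Answer: WP = c and on


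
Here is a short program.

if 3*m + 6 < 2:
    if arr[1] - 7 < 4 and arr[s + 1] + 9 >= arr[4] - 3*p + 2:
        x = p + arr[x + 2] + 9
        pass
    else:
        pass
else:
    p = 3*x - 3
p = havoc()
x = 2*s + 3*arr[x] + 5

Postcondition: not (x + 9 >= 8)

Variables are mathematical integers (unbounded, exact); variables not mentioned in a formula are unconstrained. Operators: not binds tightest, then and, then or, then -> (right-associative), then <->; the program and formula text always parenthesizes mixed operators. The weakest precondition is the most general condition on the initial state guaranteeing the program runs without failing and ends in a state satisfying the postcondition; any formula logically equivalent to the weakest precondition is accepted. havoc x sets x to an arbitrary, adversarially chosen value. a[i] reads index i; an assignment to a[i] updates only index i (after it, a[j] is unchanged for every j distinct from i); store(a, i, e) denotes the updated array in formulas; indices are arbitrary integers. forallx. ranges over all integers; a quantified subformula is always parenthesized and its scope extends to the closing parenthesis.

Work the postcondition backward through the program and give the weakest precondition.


Working backward. After the program, the postcondition not (x + 9 >= 8) must hold; in canonical form it is not (x >= -1).
Before x := 2*s + 3*arr[x] + 5: not (3*arr[x] + 2*s >= -6)
Before havoc p: not (3*arr[x] + 2*s >= -6)
Then branch requires ((arr[1] < 11 and arr[s + 1] + 3*p >= arr[4] - 7) -> (not (3*arr[arr[x + 2] + p + 9] + 2*s >= -6))) and ((not (arr[1] < 11 and arr[s + 1] + 3*p >= arr[4] - 7)) -> (not (3*arr[x] + 2*s >= -6))); else branch requires not (3*arr[x] + 2*s >= -6).
Before the if: (3*m < -4 -> (((arr[1] < 11 and arr[s + 1] + 3*p >= arr[4] - 7) -> (not (3*arr[arr[x + 2] + p + 9] + 2*s >= -6))) and ((not (arr[1] < 11 and arr[s + 1] + 3*p >= arr[4] - 7)) -> (not (3*arr[x] + 2*s >= -6))))) and ((not (3*m < -4)) -> (not (3*arr[x] + 2*s >= -6)))
Answer: WP = (3*m < -4 -> (((arr[1] < 11 and arr[s + 1] + 3*p >= arr[4] - 7) -> (not (3*arr[arr[x + 2] + p + 9] + 2*s >= -6))) and ((not (arr[1] < 11 and arr[s + 1] + 3*p >= arr[4] - 7)) -> (not (3*arr[x] + 2*s >= -6))))) and ((not (3*m < -4)) -> (not (3*arr[x] + 2*s >= -6)))


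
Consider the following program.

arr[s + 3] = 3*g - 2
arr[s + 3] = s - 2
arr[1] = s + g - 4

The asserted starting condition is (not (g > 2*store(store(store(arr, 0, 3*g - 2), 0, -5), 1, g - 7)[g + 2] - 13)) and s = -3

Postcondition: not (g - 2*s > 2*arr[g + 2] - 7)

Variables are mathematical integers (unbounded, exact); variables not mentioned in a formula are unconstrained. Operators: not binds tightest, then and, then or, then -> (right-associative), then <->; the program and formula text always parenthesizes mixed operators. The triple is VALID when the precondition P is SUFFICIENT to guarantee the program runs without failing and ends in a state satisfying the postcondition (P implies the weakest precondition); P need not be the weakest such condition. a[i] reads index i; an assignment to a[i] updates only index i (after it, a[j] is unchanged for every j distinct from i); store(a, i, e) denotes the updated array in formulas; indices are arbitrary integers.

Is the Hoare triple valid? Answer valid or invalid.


Working backward. After the program, the postcondition not (g - 2*s > 2*arr[g + 2] - 7) must hold; in canonical form it is not (g > 2*arr[g + 2] + 2*s - 7).
Before arr[1] := s + g - 4: not (g > 2*store(arr, 1, g + s - 4)[g + 2] + 2*s - 7)
Before arr[s + 3] := s - 2: not (g > 2*store(store(arr, s + 3, s - 2), 1, g + s - 4)[g + 2] + 2*s - 7)
Before arr[s + 3] := 3*g - 2: not (g > 2*store(store(store(arr, s + 3, 3*g - 2), s + 3, s - 2), 1, g + s - 4)[g + 2] + 2*s - 7)
The weakest precondition is not (g > 2*store(store(store(arr, s + 3, 3*g - 2), s + 3, s - 2), 1, g + s - 4)[g + 2] + 2*s - 7).
Check whether (not (g > 2*store(store(store(arr, 0, 3*g - 2), 0, -5), 1, g - 7)[g + 2] - 13)) and s = -3 implies it.
Every state satisfying the precondition satisfies the weakest precondition: the implication holds.
Answer: valid


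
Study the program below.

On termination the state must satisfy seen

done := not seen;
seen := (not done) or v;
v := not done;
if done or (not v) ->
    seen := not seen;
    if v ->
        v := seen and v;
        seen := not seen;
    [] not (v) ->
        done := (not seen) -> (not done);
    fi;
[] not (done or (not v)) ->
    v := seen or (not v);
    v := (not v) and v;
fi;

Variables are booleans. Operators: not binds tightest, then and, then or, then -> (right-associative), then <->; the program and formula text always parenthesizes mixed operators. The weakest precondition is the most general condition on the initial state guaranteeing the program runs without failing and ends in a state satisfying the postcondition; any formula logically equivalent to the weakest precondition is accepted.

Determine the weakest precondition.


Working backward. After the program, seen must hold.
Then branch requires (v -> seen) and ((not v) -> (not seen)); else branch requires seen.
Before the if: ((done or (not v)) -> ((v -> seen) and ((not v) -> (not seen)))) and ((not (done or (not v))) -> seen)
Before v := not done: (done -> (((not done) -> seen) and (done -> (not seen)))) and ((not done) -> seen)
Before seen := (not done) or v: (done -> (((not done) -> ((not done) or v)) and (done -> (not ((not done) or v))))) and ((not done) -> ((not done) or v))
Before done := not seen: ((not seen) -> ((seen -> (seen or v)) and ((not seen) -> (not (seen or v))))) and (seen -> (seen or v))
Answer: WP = ((not seen) -> ((seen -> (seen or v)) and ((not seen) -> (not (seen or v))))) and (seen -> (seen or v))


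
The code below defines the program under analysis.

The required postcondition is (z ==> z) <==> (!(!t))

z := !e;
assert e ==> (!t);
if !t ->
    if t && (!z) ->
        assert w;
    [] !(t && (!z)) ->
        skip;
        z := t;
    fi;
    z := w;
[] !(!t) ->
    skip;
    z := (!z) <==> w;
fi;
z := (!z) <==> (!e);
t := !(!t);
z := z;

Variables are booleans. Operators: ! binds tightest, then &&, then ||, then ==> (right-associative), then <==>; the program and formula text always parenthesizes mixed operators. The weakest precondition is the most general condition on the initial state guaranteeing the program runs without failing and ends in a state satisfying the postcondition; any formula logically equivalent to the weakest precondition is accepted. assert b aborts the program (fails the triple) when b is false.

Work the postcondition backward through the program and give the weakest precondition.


Working backward. After the program, the postcondition (z ==> z) <==> (!(!t)) must hold; in canonical form it is t.
Before z := z: t
Before t := !(!t): t
Before z := (!z) <==> (!e): t
Then branch requires ((t && (!z)) ==> (w && t)) && ((!(t && (!z))) ==> t); else branch requires t.
Before the if: (!t) ==> (((t && (!z)) ==> (w && t)) && ((!(t && (!z))) ==> t))
Before assert e ==> (!t): (e ==> (!t)) && ((!t) ==> (((t && (!z)) ==> (w && t)) && ((!(t && (!z))) ==> t)))
Before z := !e: (e ==> (!t)) && ((!t) ==> (((t && e) ==> (w && t)) && ((!(t && e)) ==> t)))
Answer: WP = (e ==> (!t)) && ((!t) ==> (((t && e) ==> (w && t)) && ((!(t && e)) ==> t)))


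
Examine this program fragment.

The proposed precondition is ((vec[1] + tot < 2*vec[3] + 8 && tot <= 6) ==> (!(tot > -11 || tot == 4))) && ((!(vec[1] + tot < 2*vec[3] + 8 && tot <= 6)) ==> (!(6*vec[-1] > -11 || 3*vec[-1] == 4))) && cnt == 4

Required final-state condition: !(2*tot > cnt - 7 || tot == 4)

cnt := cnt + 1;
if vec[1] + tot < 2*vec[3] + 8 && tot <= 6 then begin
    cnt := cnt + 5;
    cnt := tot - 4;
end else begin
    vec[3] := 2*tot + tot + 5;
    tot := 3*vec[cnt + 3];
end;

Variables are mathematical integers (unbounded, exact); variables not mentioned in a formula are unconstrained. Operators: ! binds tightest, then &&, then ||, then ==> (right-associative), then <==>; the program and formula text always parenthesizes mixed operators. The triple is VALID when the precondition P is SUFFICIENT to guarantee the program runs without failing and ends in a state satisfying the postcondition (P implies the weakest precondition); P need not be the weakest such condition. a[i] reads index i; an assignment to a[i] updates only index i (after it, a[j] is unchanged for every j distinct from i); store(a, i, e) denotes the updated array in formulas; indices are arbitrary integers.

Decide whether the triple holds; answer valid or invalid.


Working backward. After the program, !(2*tot > cnt - 7 || tot == 4) must hold.
Then branch requires !(tot > -11 || tot == 4); else branch requires !(6*store(vec, 3, 3*tot + 5)[cnt + 3] > cnt - 7 || 3*store(vec, 3, 3*tot + 5)[cnt + 3] == 4).
Before the if: ((vec[1] + tot < 2*vec[3] + 8 && tot <= 6) ==> (!(tot > -11 || tot == 4))) && ((!(vec[1] + tot < 2*vec[3] + 8 && tot <= 6)) ==> (!(6*store(vec, 3, 3*tot + 5)[cnt + 3] > cnt - 7 || 3*store(vec, 3, 3*tot + 5)[cnt + 3] == 4)))
Before cnt := cnt + 1: ((vec[1] + tot < 2*vec[3] + 8 && tot <= 6) ==> (!(tot > -11 || tot == 4))) && ((!(vec[1] + tot < 2*vec[3] + 8 && tot <= 6)) ==> (!(6*store(vec, 3, 3*tot + 5)[cnt + 4] > cnt - 6 || 3*store(vec, 3, 3*tot + 5)[cnt + 4] == 4)))
The weakest precondition is ((vec[1] + tot < 2*vec[3] + 8 && tot <= 6) ==> (!(tot > -11 || tot == 4))) && ((!(vec[1] + tot < 2*vec[3] + 8 && tot <= 6)) ==> (!(6*store(vec, 3, 3*tot + 5)[cnt + 4] > cnt - 6 || 3*store(vec, 3, 3*tot + 5)[cnt + 4] == 4))).
Check whether ((vec[1] + tot < 2*vec[3] + 8 && tot <= 6) ==> (!(tot > -11 || tot == 4))) && ((!(vec[1] + tot < 2*vec[3] + 8 && tot <= 6)) ==> (!(6*vec[-1] > -11 || 3*vec[-1] == 4))) && cnt == 4 implies it.
Countermodel: at the initial state cnt = 4, tot = 7, vec = {[-1] = -2, [1] = -2, [3] = -2, [8] = 0, elsewhere -2}, the precondition holds but the weakest precondition fails.
Answer: invalid


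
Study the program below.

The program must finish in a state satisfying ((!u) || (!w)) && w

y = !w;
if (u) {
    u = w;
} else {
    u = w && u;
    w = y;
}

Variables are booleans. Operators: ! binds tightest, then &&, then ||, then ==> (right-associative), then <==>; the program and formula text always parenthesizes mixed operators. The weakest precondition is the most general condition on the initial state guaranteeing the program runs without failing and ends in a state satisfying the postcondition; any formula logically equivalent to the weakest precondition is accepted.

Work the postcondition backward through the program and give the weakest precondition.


Working backward. After the program, ((!u) || (!w)) && w must hold.
Then branch requires false; else branch requires ((!(w && u)) || (!y)) && y.
Before the if: (!u) && ((!u) ==> (((!(w && u)) || (!y)) && y))
Before y := !w: (!u) && ((!u) ==> (((!(w && u)) || w) && (!w)))
Answer: WP = (!u) && ((!u) ==> (((!(w && u)) || w) && (!w)))


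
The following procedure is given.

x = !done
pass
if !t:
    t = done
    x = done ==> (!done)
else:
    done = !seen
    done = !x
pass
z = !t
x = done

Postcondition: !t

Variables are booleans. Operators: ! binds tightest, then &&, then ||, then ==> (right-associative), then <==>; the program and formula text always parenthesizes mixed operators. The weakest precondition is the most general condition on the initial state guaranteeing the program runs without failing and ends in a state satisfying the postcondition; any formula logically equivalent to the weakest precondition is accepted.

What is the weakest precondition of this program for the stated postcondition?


Working backward. After the program, !t must hold.
Before x := done: !t
Before z := !t: !t
Before skip: !t
Then branch requires !done; else branch requires !t.
Before the if: ((!t) ==> (!done)) && (t ==> (!t))
Before skip: ((!t) ==> (!done)) && (t ==> (!t))
Before x := !done: ((!t) ==> (!done)) && (t ==> (!t))
Answer: WP = ((!t) ==> (!done)) && (t ==> (!t))


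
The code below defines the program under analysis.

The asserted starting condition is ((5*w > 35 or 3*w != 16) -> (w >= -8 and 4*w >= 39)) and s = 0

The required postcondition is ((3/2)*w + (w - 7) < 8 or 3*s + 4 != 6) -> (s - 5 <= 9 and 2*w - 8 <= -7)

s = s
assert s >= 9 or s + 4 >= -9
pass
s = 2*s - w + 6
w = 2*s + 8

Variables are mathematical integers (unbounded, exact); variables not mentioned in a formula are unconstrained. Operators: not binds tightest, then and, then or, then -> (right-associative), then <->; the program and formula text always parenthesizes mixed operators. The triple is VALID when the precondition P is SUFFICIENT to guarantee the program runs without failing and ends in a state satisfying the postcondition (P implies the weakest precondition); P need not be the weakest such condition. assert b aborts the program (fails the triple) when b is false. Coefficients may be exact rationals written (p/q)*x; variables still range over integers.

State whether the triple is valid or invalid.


Working backward. After the program, the postcondition ((3/2)*w + (w - 7) < 8 or 3*s + 4 != 6) -> (s - 5 <= 9 and 2*w - 8 <= -7) must hold; in canonical form it is ((5/2)*w < 15 or 3*s != 2) -> (s <= 14 and 2*w <= 1).
Before w := 2*s + 8: (5*s < -5 or 3*s != 2) -> (s <= 14 and 4*s <= -15)
Before s := 2*s - w + 6: (10*s < 5*w - 35 or 6*s != 3*w - 16) -> (2*s <= w + 8 and 8*s <= 4*w - 39)
Before skip: (10*s < 5*w - 35 or 6*s != 3*w - 16) -> (2*s <= w + 8 and 8*s <= 4*w - 39)
Before assert s >= 9 or s + 4 >= -9: (s >= 9 or s >= -13) and ((10*s < 5*w - 35 or 6*s != 3*w - 16) -> (2*s <= w + 8 and 8*s <= 4*w - 39))
Before s := s: (s >= 9 or s >= -13) and ((10*s < 5*w - 35 or 6*s != 3*w - 16) -> (2*s <= w + 8 and 8*s <= 4*w - 39))
The weakest precondition is (s >= 9 or s >= -13) and ((10*s < 5*w - 35 or 6*s != 3*w - 16) -> (2*s <= w + 8 and 8*s <= 4*w - 39)).
Check whether ((5*w > 35 or 3*w != 16) -> (w >= -8 and 4*w >= 39)) and s = 0 implies it.
Every state satisfying the precondition satisfies the weakest precondition: the implication holds.
Answer: valid


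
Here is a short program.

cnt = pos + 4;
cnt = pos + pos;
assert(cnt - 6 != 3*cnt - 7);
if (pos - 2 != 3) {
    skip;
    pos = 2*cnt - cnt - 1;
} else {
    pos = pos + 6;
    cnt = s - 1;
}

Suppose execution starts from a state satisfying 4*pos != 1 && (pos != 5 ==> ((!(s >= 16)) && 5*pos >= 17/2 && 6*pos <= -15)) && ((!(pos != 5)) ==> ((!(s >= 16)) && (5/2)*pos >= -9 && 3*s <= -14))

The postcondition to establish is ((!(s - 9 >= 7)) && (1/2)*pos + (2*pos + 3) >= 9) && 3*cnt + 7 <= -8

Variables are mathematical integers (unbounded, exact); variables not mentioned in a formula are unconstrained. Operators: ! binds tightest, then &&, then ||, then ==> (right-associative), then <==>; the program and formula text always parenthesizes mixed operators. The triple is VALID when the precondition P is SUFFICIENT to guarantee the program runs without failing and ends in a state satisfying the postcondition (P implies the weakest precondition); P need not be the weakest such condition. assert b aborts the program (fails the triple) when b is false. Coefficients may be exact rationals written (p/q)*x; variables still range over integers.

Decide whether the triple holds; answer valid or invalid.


Working backward. After the program, the postcondition ((!(s - 9 >= 7)) && (1/2)*pos + (2*pos + 3) >= 9) && 3*cnt + 7 <= -8 must hold; in canonical form it is (!(s >= 16)) && (5/2)*pos >= 6 && 3*cnt <= -15.
Then branch requires (!(s >= 16)) && (5/2)*cnt >= 17/2 && 3*cnt <= -15; else branch requires (!(s >= 16)) && (5/2)*pos >= -9 && 3*s <= -12.
Before the if: (pos != 5 ==> ((!(s >= 16)) && (5/2)*cnt >= 17/2 && 3*cnt <= -15)) && ((!(pos != 5)) ==> ((!(s >= 16)) && (5/2)*pos >= -9 && 3*s <= -12))
Before assert cnt - 6 != 3*cnt - 7: 2*cnt != 1 && (pos != 5 ==> ((!(s >= 16)) && (5/2)*cnt >= 17/2 && 3*cnt <= -15)) && ((!(pos != 5)) ==> ((!(s >= 16)) && (5/2)*pos >= -9 && 3*s <= -12))
Before cnt := pos + pos: 4*pos != 1 && (pos != 5 ==> ((!(s >= 16)) && 5*pos >= 17/2 && 6*pos <= -15)) && ((!(pos != 5)) ==> ((!(s >= 16)) && (5/2)*pos >= -9 && 3*s <= -12))
Before cnt := pos + 4: 4*pos != 1 && (pos != 5 ==> ((!(s >= 16)) && 5*pos >= 17/2 && 6*pos <= -15)) && ((!(pos != 5)) ==> ((!(s >= 16)) && (5/2)*pos >= -9 && 3*s <= -12))
The weakest precondition is 4*pos != 1 && (pos != 5 ==> ((!(s >= 16)) && 5*pos >= 17/2 && 6*pos <= -15)) && ((!(pos != 5)) ==> ((!(s >= 16)) && (5/2)*pos >= -9 && 3*s <= -12)).
Check whether 4*pos != 1 && (pos != 5 ==> ((!(s >= 16)) && 5*pos >= 17/2 && 6*pos <= -15)) && ((!(pos != 5)) ==> ((!(s >= 16)) && (5/2)*pos >= -9 && 3*s <= -14)) implies it.
Every state satisfying the precondition satisfies the weakest precondition: the implication holds.
Answer: valid
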